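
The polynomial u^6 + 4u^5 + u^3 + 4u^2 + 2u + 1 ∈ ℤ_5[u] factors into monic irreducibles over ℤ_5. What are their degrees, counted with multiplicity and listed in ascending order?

6

Write h(u) = u^6 + 4u^5 + u^3 + 4u^2 + 2u + 1.
Roots in ℤ_5: h(0) = 1; h(1) = 3; h(2) = 1; h(3) = 1; h(4) = 4.
Complete factorization: h(u) = (u^6 + 4u^5 + u^3 + 4u^2 + 2u + 1).
Factor degrees with multiplicity: 6 = 6.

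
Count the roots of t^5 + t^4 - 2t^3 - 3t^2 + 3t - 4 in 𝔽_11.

3

Write P(t) = t^5 + t^4 - 2t^3 - 3t^2 + 3t - 4.
Evaluate at each of the 11 elements of 𝔽_11:
P(0) = 7; P(1) = 7; P(2) = 0 → root; P(3) = 6; P(4) = 1; P(5) = 4; P(6) = 10; P(7) = 0 → root; P(8) = 6; P(9) = 0 → root; P(10) = 3.
Roots: {2, 7, 9}.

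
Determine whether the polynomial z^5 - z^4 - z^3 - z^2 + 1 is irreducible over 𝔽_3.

Write h(z) = z^5 - z^4 - z^3 - z^2 + 1.
Check for roots in 𝔽_3: h(0) = 1; h(1) = 2; h(2) = 2.
No roots, so no linear factors.
Monic irreducibles of degree 2 over GF(3): z^2 + 1, z^2 + z - 1, z^2 - z - 1.
None of them divide h (all give nonzero remainder).
No irreducible factor of degree ≤ 2 exists, so h is irreducible over GF(3).

Yes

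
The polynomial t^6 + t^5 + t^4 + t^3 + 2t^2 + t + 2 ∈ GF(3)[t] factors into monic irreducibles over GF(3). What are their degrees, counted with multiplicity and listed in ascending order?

Write g(t) = t^6 + t^5 + t^4 + t^3 + 2t^2 + t + 2.
Roots in GF(3): g(0) = 2; g(1) = 0 → root; g(2) = 0 → root.
Linear factors from roots: (t + 2), (t + 1).
Complete factorization: g(t) = (t + 1)·(t + 2)·(t^2 + 2t + 2)^2.
Factor degrees with multiplicity: 1 + 1 + 2 + 2 = 6.

1, 1, 2, 2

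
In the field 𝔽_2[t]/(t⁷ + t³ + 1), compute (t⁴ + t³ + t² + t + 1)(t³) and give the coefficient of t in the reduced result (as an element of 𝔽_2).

Multiply in 𝔽_2[t]: (t⁴ + t³ + t² + t + 1)·(t³) = t⁷ + t⁶ + t⁵ + t⁴ + t³.
Reduce using t⁷ ≡ t³ + 1 (mod t⁷ + t³ + 1).
Reduced: t⁶ + t⁵ + t⁴ + 1.

0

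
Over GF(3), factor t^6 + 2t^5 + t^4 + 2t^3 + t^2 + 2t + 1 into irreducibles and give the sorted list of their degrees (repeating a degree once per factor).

6

Write g(t) = t^6 + 2t^5 + t^4 + 2t^3 + t^2 + 2t + 1.
Roots in GF(3): g(0) = 1; g(1) = 1; g(2) = 1.
Complete factorization: g(t) = (t^6 + 2t^5 + t^4 + 2t^3 + t^2 + 2t + 1).
Factor degrees with multiplicity: 6 = 6.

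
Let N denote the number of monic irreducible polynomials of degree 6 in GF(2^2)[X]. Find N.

670

Gauss's count: N_{4}(6) = (1/6) Σ_{d|6} μ(6/d)·4^d.
Divisors of 6: 1, 2, 3, 6; μ(6/d) for each: 1, -1, -1, 1.
Σ = 4^1 − 4^2 − 4^3 + 4^6 = 4020.
N = 4020/6 = 670.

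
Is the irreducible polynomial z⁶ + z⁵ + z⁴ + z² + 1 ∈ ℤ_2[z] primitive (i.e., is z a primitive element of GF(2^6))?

Write f(z) = z⁶ + z⁵ + z⁴ + z² + 1.
|GF(2^6)^×| = 2^6 − 1 = 63. Prime factorization: 63 = 3^2·7.
f is primitive ⇔ z has order 63 in GF(2)[z]/(f), i.e. z^(63/q) ≠ 1 for each prime q | 63.
z^(21) mod f = 1
z^(9) mod f = z³ + 1.
Since z^(21) = 1, the order of z divides 21 < 63; not primitive.

No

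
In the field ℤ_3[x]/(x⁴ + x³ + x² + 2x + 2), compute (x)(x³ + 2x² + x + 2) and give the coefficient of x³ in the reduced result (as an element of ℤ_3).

1

Multiply in ℤ_3[x]: (x)·(x³ + 2x² + x + 2) = x⁴ + 2x³ + x² + 2x.
Reduce using x⁴ ≡ 2x³ + 2x² + x + 1 (mod x⁴ + x³ + x² + 2x + 2).
Reduced: x³ + 1.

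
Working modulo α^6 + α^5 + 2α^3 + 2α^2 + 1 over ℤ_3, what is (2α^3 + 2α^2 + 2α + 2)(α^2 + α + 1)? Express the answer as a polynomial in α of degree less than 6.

Multiply in ℤ_3[α]: (2α^3 + 2α^2 + 2α + 2)·(α^2 + α + 1) = 2α^5 + α^4 + α + 2.
Reduced: 2α^5 + α^4 + α + 2.

2α^5 + α^4 + α + 2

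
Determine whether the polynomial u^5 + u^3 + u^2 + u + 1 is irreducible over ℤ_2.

Yes

Write m(u) = u^5 + u^3 + u^2 + u + 1.
Check for roots in ℤ_2: m(0) = 1; m(1) = 1.
No roots, so no linear factors.
Monic irreducibles of degree 2 over GF(2): u^2 + u + 1.
None of them divide m (all give nonzero remainder).
No irreducible factor of degree ≤ 2 exists, so m is irreducible over GF(2).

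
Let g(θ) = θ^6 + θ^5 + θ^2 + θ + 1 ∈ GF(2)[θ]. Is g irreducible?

Yes

Check for roots in GF(2): g(0) = 1; g(1) = 1.
No roots, so no linear factors.
Monic irreducibles of degree 2 over GF(2): θ^2 + θ + 1.
None of them divide g (all give nonzero remainder).
Monic irreducibles of degree 3 over GF(2): θ^3 + θ + 1, θ^3 + θ^2 + 1.
None of them divide g (all give nonzero remainder).
No irreducible factor of degree ≤ 3 exists, so g is irreducible over GF(2).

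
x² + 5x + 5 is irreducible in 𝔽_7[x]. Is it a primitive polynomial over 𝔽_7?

Yes

Write f(x) = x² + 5x + 5.
|GF(7^2)^×| = 7^2 − 1 = 48. Prime factorization: 48 = 2^4·3.
f is primitive ⇔ x has order 48 in GF(7)[x]/(f), i.e. x^(48/q) ≠ 1 for each prime q | 48.
x^(24) mod f = 6.
x^(16) mod f = 4.
None equal 1, so x has full order 48; f is primitive.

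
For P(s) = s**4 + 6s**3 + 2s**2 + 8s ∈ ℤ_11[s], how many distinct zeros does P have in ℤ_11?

Evaluate at each of the 11 elements of ℤ_11:
P(0) = 0 → root; P(1) = 6; P(2) = 0 → root; P(3) = 10; P(4) = 0 → root; P(5) = 2; P(6) = 6; P(7) = 4; P(8) = 1; P(9) = 4; P(10) = 0 → root.
Roots: {0, 2, 4, 10}.

4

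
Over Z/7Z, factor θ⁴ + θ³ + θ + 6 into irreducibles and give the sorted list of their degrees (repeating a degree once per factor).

2, 2

Write g(θ) = θ⁴ + θ³ + θ + 6.
Complete factorization: g(θ) = (θ² + 1)·(θ² + θ + 6).
Factor degrees with multiplicity: 2 + 2 = 4.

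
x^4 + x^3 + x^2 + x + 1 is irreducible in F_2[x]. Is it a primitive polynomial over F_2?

No

Write f(x) = x^4 + x^3 + x^2 + x + 1.
|GF(2^4)^×| = 2^4 − 1 = 15. Prime factorization: 15 = 3·5.
f is primitive ⇔ x has order 15 in GF(2)[x]/(f), i.e. x^(15/q) ≠ 1 for each prime q | 15.
x^(5) mod f = 1
x^(3) mod f = x^3.
Since x^(5) = 1, the order of x divides 5 < 15; not primitive.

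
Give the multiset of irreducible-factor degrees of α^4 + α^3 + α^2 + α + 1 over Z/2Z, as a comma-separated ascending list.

4

Write f(α) = α^4 + α^3 + α^2 + α + 1.
Roots in Z/2Z: f(0) = 1; f(1) = 1.
Complete factorization: f(α) = (α^4 + α^3 + α^2 + α + 1).
Factor degrees with multiplicity: 4 = 4.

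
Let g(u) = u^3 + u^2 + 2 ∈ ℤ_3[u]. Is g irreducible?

Check for roots in ℤ_3: g(0) = 2; g(1) = 1; g(2) = 2.
No roots. A degree-3 polynomial over a field with no linear factor is irreducible.

Yes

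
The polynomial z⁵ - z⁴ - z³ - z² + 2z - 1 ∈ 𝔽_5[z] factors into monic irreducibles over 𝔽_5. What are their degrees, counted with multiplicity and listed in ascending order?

Write f(z) = z⁵ - z⁴ - z³ - z² + 2z - 1.
Roots in 𝔽_5: f(0) = 4; f(1) = 4; f(2) = 2; f(3) = 1; f(4) = 0 → root.
Linear factors from roots: (z + 1).
Complete factorization: f(z) = (z + 1)^2·(z³ + 2z² - z - 1).
Factor degrees with multiplicity: 1 + 1 + 3 = 5.

1, 1, 3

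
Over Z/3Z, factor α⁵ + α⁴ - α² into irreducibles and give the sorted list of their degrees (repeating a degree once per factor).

1, 1, 3

Write h(α) = α⁵ + α⁴ - α².
Roots in Z/3Z: h(0) = 0 → root; h(1) = 1; h(2) = 2.
Linear factors from roots: (α).
Complete factorization: h(α) = (α)^2·(α³ + α² - 1).
Factor degrees with multiplicity: 1 + 1 + 3 = 5.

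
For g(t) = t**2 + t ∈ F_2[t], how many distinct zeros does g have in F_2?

Evaluate at each of the 2 elements of F_2:
g(0) = 0 → root; g(1) = 0 → root.
Roots: {0, 1}.

2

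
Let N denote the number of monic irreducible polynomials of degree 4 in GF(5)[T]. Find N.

150

The number of monic irreducibles of degree 4 over GF(5) is (1/4)·Σ_{d∣4} μ(4/d) 5^d.
Divisors of 4: 1, 2, 4; μ(4/d) for each: 0, -1, 1.
Σ = − 5^2 + 5^4 = 600.
N = 600/4 = 150.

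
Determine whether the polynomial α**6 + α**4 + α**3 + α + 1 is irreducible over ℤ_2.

Yes

Write g(α) = α**6 + α**4 + α**3 + α + 1.
Check for roots in ℤ_2: g(0) = 1; g(1) = 1.
No roots, so no linear factors.
Monic irreducibles of degree 2 over GF(2): α**2 + α + 1.
None of them divide g (all give nonzero remainder).
Monic irreducibles of degree 3 over GF(2): α**3 + α + 1, α**3 + α**2 + 1.
None of them divide g (all give nonzero remainder).
No irreducible factor of degree ≤ 3 exists, so g is irreducible over GF(2).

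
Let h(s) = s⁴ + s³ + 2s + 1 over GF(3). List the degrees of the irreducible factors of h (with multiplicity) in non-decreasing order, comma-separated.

4

Roots in GF(3): h(0) = 1; h(1) = 2; h(2) = 2.
Complete factorization: h(s) = (s⁴ + s³ + 2s + 1).
Factor degrees with multiplicity: 4 = 4.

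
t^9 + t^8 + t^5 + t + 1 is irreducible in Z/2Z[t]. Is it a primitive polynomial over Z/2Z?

Yes

Write f(t) = t^9 + t^8 + t^5 + t + 1.
|GF(2^9)^×| = 2^9 − 1 = 511. Prime factorization: 511 = 7·73.
f is primitive ⇔ t has order 511 in GF(2)[t]/(f), i.e. t^(511/q) ≠ 1 for each prime q | 511.
t^(73) mod f = t^8 + t^5 + t^4 + t^3.
t^(7) mod f = t^7.
None equal 1, so t has full order 511; f is primitive.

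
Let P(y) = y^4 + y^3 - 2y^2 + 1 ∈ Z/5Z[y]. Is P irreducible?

Check for roots in Z/5Z: P(0) = 1; P(1) = 1; P(2) = 2; P(3) = 1; P(4) = 4.
No roots, so no linear factors.
Degree-2 irreducible divisors: test the 10 monic irreducibles of degree 2 over GF(5).
None of them divide P (all give nonzero remainder).
No irreducible factor of degree ≤ 2 exists, so P is irreducible over GF(5).

Yes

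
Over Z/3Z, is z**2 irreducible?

Write h(z) = z**2.
Check for roots in Z/3Z: h(0) = 0 → root; h(1) = 1; h(2) = 1.
h(0) = 0, so (z) divides h(z); h is reducible.

No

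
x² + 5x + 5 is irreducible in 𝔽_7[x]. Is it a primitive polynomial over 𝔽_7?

Yes

Write f(x) = x² + 5x + 5.
|GF(7^2)^×| = 7^2 − 1 = 48. Prime factorization: 48 = 2^4·3.
f is primitive ⇔ x has order 48 in GF(7)[x]/(f), i.e. x^(48/q) ≠ 1 for each prime q | 48.
x^(24) mod f = 6.
x^(16) mod f = 4.
None equal 1, so x has full order 48; f is primitive.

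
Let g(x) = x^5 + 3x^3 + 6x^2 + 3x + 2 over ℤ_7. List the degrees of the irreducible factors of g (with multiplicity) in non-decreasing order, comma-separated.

Complete factorization: g(x) = (x^5 + 3x^3 + 6x^2 + 3x + 2).
Factor degrees with multiplicity: 5 = 5.

5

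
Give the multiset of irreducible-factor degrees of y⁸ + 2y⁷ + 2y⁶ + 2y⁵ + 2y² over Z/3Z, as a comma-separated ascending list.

Write h(y) = y⁸ + 2y⁷ + 2y⁶ + 2y⁵ + 2y².
Roots in Z/3Z: h(0) = 0 → root; h(1) = 0 → root; h(2) = 1.
Linear factors from roots: (y), (y + 2).
Complete factorization: h(y) = (y)^2·(y + 2)^2·(y² + 1)·(y² + y + 2).
Factor degrees with multiplicity: 1 + 1 + 1 + 1 + 2 + 2 = 8.

1, 1, 1, 1, 2, 2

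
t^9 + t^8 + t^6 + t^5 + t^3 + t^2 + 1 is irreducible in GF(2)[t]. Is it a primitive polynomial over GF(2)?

Yes

Write f(t) = t^9 + t^8 + t^6 + t^5 + t^3 + t^2 + 1.
|GF(2^9)^×| = 2^9 − 1 = 511. Prime factorization: 511 = 7·73.
f is primitive ⇔ t has order 511 in GF(2)[t]/(f), i.e. t^(511/q) ≠ 1 for each prime q | 511.
t^(73) mod f = t^8 + t^7 + t^6 + t^5 + t.
t^(7) mod f = t^7.
None equal 1, so t has full order 511; f is primitive.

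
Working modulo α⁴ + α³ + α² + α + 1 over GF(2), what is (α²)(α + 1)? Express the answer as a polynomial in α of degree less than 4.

α^3 + α^2

Multiply in GF(2)[α]: (α²)·(α + 1) = α³ + α².
Reduced: α³ + α².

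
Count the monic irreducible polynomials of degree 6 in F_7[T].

By the necklace-counting formula, N_7(6) = (1/6) Σ_{d|6} μ(6/d)·7^d.
Divisors of 6: 1, 2, 3, 6; μ(6/d) for each: 1, -1, -1, 1.
Σ = 7^1 − 7^2 − 7^3 + 7^6 = 117264.
N = 117264/6 = 19544.

19544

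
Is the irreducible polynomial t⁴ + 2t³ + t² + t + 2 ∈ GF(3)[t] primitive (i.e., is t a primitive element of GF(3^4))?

Write f(t) = t⁴ + 2t³ + t² + t + 2.
|GF(3^4)^×| = 3^4 − 1 = 80. Prime factorization: 80 = 2^4·5.
f is primitive ⇔ t has order 80 in GF(3)[t]/(f), i.e. t^(80/q) ≠ 1 for each prime q | 80.
t^(40) mod f = 2.
t^(16) mod f = t³ + 1.
None equal 1, so t has full order 80; f is primitive.

Yes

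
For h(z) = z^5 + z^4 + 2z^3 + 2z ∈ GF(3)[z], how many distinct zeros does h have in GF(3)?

Evaluate at each of the 3 elements of GF(3):
h(0) = 0 → root; h(1) = 0 → root; h(2) = 2.
Roots: {0, 1}.

2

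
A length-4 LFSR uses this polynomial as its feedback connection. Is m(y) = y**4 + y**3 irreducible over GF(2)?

Check for roots in GF(2): m(0) = 0 → root; m(1) = 0 → root.
m(0) = 0, so (y) divides m(y); m is reducible.

No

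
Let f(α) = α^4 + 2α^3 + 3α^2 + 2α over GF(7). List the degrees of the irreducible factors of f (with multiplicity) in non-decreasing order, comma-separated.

Linear factors from roots: (α), (α - 3), (α + 1).
Complete factorization: f(α) = (α)·(α + 1)·(α - 3)^2.
Factor degrees with multiplicity: 1 + 1 + 1 + 1 = 4.

1, 1, 1, 1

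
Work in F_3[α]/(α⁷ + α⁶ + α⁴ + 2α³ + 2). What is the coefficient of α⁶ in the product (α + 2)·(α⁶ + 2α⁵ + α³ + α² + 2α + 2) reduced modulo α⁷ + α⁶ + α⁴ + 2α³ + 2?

0

Multiply in F_3[α]: (α + 2)·(α⁶ + 2α⁵ + α³ + α² + 2α + 2) = α⁷ + α⁶ + α⁵ + α⁴ + α² + 1.
Reduce using α⁷ ≡ 2α⁶ + 2α⁴ + α³ + 1 (mod α⁷ + α⁶ + α⁴ + 2α³ + 2).
Reduced: α⁵ + α³ + α² + 2.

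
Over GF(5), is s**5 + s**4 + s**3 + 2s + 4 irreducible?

Yes

Write f(s) = s**5 + s**4 + s**3 + 2s + 4.
Check for roots in GF(5): f(0) = 4; f(1) = 4; f(2) = 4; f(3) = 1; f(4) = 1.
No roots, so no linear factors.
Degree-2 irreducible divisors: test the 10 monic irreducibles of degree 2 over GF(5).
None of them divide f (all give nonzero remainder).
No irreducible factor of degree ≤ 2 exists, so f is irreducible over GF(5).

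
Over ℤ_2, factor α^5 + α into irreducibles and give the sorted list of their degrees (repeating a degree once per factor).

1, 1, 1, 1, 1

Write h(α) = α^5 + α.
Roots in ℤ_2: h(0) = 0 → root; h(1) = 0 → root.
Linear factors from roots: (α), (α + 1).
Complete factorization: h(α) = (α)·(α + 1)^4.
Factor degrees with multiplicity: 1 + 1 + 1 + 1 + 1 = 5.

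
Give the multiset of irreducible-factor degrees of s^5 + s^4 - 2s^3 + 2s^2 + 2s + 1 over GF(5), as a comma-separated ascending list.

Write f(s) = s^5 + s^4 - 2s^3 + 2s^2 + 2s + 1.
Roots in GF(5): f(0) = 1; f(1) = 0 → root; f(2) = 0 → root; f(3) = 0 → root; f(4) = 3.
Linear factors from roots: (s - 1), (s - 2), (s + 2).
Complete factorization: f(s) = (s + 2)·(s - 2)·(s - 1)·(s^2 + 2s - 1).
Factor degrees with multiplicity: 1 + 1 + 1 + 2 = 5.

1, 1, 1, 2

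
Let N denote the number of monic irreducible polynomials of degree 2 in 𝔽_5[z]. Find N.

10

x^(5^2) − x is the product of all monic irreducibles of degree dividing 2; Möbius inversion gives N = (1/2) Σ μ(2/d)·5^d.
Divisors of 2: 1, 2; μ(2/d) for each: -1, 1.
Σ = − 5^1 + 5^2 = 20.
N = 20/2 = 10.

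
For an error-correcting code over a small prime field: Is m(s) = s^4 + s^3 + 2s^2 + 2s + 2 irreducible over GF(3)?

Check for roots in GF(3): m(0) = 2; m(1) = 2; m(2) = 2.
No roots, so no linear factors.
Monic irreducibles of degree 2 over GF(3): s^2 + 1, s^2 + s + 2, s^2 + 2s + 2.
None of them divide m (all give nonzero remainder).
No irreducible factor of degree ≤ 2 exists, so m is irreducible over GF(3).

Yes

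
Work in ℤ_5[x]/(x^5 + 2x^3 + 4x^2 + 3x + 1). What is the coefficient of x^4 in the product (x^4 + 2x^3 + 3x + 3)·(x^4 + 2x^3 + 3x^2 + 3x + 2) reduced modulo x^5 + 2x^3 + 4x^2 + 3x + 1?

3

Multiply in ℤ_5[x]: (x^4 + 2x^3 + 3x + 3)·(x^4 + 2x^3 + 3x^2 + 3x + 2) = x^8 + 4x^7 + 2x^6 + 2x^5 + 2x^4 + 4x^3 + 3x^2 + 1.
Reduce using x^5 ≡ 3x^3 + x^2 + 2x + 4 (mod x^5 + 2x^3 + 4x^2 + 3x + 1).
Reduced: 3x^4 + x^3 + 4x^2 + 1.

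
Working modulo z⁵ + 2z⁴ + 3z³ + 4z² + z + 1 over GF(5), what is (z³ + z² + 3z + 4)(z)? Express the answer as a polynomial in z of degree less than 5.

Multiply in GF(5)[z]: (z³ + z² + 3z + 4)·(z) = z⁴ + z³ + 3z² + 4z.
Reduced: z⁴ + z³ + 3z² + 4z.

z^4 + z^3 + 3z^2 + 4z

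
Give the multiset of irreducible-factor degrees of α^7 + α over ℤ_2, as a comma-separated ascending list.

1, 1, 1, 2, 2

Write g(α) = α^7 + α.
Roots in ℤ_2: g(0) = 0 → root; g(1) = 0 → root.
Linear factors from roots: (α), (α + 1).
Complete factorization: g(α) = (α)·(α + 1)^2·(α^2 + α + 1)^2.
Factor degrees with multiplicity: 1 + 1 + 1 + 2 + 2 = 7.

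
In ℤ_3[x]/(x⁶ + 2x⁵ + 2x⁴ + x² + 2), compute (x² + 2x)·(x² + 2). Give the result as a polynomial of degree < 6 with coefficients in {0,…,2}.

Multiply in ℤ_3[x]: (x² + 2x)·(x² + 2) = x⁴ + 2x³ + 2x² + x.
Reduced: x⁴ + 2x³ + 2x² + x.

x^4 + 2x^3 + 2x^2 + x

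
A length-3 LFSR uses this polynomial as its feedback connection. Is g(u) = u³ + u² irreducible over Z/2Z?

Check for roots in Z/2Z: g(0) = 0 → root; g(1) = 0 → root.
g(0) = 0, so (u) divides g(u); g is reducible.

No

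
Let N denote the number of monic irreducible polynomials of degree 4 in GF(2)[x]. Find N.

By the necklace-counting formula, N_2(4) = (1/4) Σ_{d|4} μ(4/d)·2^d.
Divisors of 4: 1, 2, 4; μ(4/d) for each: 0, -1, 1.
Σ = − 2^2 + 2^4 = 12.
N = 12/4 = 3.

3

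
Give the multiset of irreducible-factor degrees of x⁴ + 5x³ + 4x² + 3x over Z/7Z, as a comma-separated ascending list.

1, 1, 2

Write h(x) = x⁴ + 5x³ + 4x² + 3x.
Linear factors from roots: (x), (x + 2).
Complete factorization: h(x) = (x)·(x + 2)·(x² + 3x + 5).
Factor degrees with multiplicity: 1 + 1 + 2 = 4.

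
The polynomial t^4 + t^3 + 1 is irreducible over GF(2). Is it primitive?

Write f(t) = t^4 + t^3 + 1.
|GF(2^4)^×| = 2^4 − 1 = 15. Prime factorization: 15 = 3·5.
f is primitive ⇔ t has order 15 in GF(2)[t]/(f), i.e. t^(15/q) ≠ 1 for each prime q | 15.
t^(5) mod f = t^3 + t + 1.
t^(3) mod f = t^3.
None equal 1, so t has full order 15; f is primitive.

Yes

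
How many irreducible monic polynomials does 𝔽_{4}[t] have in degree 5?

Gauss's count: N_{4}(5) = (1/5) Σ_{d|5} μ(5/d)·4^d.
Divisors of 5: 1, 5; μ(5/d) for each: -1, 1.
Σ = − 4^1 + 4^5 = 1020.
N = 1020/5 = 204.

204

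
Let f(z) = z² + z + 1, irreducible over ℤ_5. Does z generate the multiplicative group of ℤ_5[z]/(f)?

|GF(5^2)^×| = 5^2 − 1 = 24. Prime factorization: 24 = 2^3·3.
f is primitive ⇔ z has order 24 in GF(5)[z]/(f), i.e. z^(24/q) ≠ 1 for each prime q | 24.
z^(12) mod f = 1
z^(8) mod f = 4z + 4.
Since z^(12) = 1, the order of z divides 12 < 24; not primitive.

No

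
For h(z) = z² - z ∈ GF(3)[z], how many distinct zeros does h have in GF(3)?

Evaluate at each of the 3 elements of GF(3):
h(0) = 0 → root; h(1) = 0 → root; h(2) = 2.
Roots: {0, 1}.

2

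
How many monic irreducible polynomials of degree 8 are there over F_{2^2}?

The number of monic irreducibles of degree 8 over GF(4) is (1/8)·Σ_{d∣8} μ(8/d) 4^d.
Divisors of 8: 1, 2, 4, 8; μ(8/d) for each: 0, 0, -1, 1.
Σ = − 4^4 + 4^8 = 65280.
N = 65280/8 = 8160.

8160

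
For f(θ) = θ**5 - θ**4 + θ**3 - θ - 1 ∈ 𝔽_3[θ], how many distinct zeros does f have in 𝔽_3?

1

Evaluate at each of the 3 elements of 𝔽_3:
f(0) = 2; f(1) = 2; f(2) = 0 → root.
Roots: {2}.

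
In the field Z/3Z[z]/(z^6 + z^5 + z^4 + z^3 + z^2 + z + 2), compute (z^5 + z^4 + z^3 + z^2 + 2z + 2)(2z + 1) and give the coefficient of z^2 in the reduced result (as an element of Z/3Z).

0

Multiply in Z/3Z[z]: (z^5 + z^4 + z^3 + z^2 + 2z + 2)·(2z + 1) = 2z^6 + 2z^2 + 2.
Reduce using z^6 ≡ 2z^5 + 2z^4 + 2z^3 + 2z^2 + 2z + 1 (mod z^6 + z^5 + z^4 + z^3 + z^2 + z + 2).
Reduced: z^5 + z^4 + z^3 + z + 1.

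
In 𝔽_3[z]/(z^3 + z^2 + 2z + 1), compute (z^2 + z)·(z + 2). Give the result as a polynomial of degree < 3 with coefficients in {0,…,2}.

Multiply in 𝔽_3[z]: (z^2 + z)·(z + 2) = z^3 + 2z.
Reduce using z^3 ≡ 2z^2 + z + 2 (mod z^3 + z^2 + 2z + 1).
Reduced: 2z^2 + 2.

2z^2 + 2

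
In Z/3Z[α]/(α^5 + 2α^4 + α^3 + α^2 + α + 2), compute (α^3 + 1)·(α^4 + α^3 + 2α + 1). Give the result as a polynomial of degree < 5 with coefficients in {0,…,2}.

α^4 + α^3 + α^2 + 2

Multiply in Z/3Z[α]: (α^3 + 1)·(α^4 + α^3 + 2α + 1) = α^7 + α^6 + 2α^3 + 2α + 1.
Reduce using α^5 ≡ α^4 + 2α^3 + 2α^2 + 2α + 1 (mod α^5 + 2α^4 + α^3 + α^2 + α + 2).
Reduced: α^4 + α^3 + α^2 + 2.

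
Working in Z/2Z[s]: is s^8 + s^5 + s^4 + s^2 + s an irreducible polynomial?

No

Write g(s) = s^8 + s^5 + s^4 + s^2 + s.
Check for roots in Z/2Z: g(0) = 0 → root; g(1) = 1.
g(0) = 0, so (s) divides g(s); g is reducible.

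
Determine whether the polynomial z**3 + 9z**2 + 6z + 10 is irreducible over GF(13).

No

Write m(z) = z**3 + 9z**2 + 6z + 10.
Check each element of GF(13) for a root: m(0)=10, m(1)=0, m(2)=1, m(3)=6, m(4)=8, m(5)=0, m(6)=1, m(7)=4, m(8)=2, m(9)=1, m(10)=7, m(11)=0, m(12)=12.
m(1) = 0, so (z − 1) divides m(z); m is reducible.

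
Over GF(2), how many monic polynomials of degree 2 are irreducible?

1

By the necklace-counting formula, N_2(2) = (1/2) Σ_{d|2} μ(2/d)·2^d.
Divisors of 2: 1, 2; μ(2/d) for each: -1, 1.
Σ = − 2^1 + 2^2 = 2.
N = 2/2 = 1.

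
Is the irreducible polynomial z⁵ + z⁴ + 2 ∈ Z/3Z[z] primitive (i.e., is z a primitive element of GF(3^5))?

No

Write f(z) = z⁵ + z⁴ + 2.
|GF(3^5)^×| = 3^5 − 1 = 242. Prime factorization: 242 = 2·11^2.
f is primitive ⇔ z has order 242 in GF(3)[z]/(f), i.e. z^(242/q) ≠ 1 for each prime q | 242.
z^(121) mod f = 1
z^(22) mod f = 2z² + z + 1.
Since z^(121) = 1, the order of z divides 121 < 242; not primitive.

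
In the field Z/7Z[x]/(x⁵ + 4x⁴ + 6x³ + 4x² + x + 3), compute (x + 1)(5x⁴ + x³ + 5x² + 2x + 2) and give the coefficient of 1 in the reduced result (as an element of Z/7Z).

1

Multiply in Z/7Z[x]: (x + 1)·(5x⁴ + x³ + 5x² + 2x + 2) = 5x⁵ + 6x⁴ + 6x³ + 4x + 2.
Reduce using x⁵ ≡ 3x⁴ + x³ + 3x² + 6x + 4 (mod x⁵ + 4x⁴ + 6x³ + 4x² + x + 3).
Reduced: 4x³ + x² + 6x + 1.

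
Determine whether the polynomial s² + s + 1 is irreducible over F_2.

Write g(s) = s² + s + 1.
Check for roots in F_2: g(0) = 1; g(1) = 1.
No roots. A degree-2 polynomial over a field with no linear factor is irreducible.

Yes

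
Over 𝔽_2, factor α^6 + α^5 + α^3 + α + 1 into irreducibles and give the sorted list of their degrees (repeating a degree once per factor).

2, 2, 2

Write h(α) = α^6 + α^5 + α^3 + α + 1.
Roots in 𝔽_2: h(0) = 1; h(1) = 1.
Complete factorization: h(α) = (α^2 + α + 1)^3.
Factor degrees with multiplicity: 2 + 2 + 2 = 6.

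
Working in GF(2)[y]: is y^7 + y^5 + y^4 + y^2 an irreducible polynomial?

No

Write f(y) = y^7 + y^5 + y^4 + y^2.
Check for roots in GF(2): f(0) = 0 → root; f(1) = 0 → root.
f(0) = 0, so (y) divides f(y); f is reducible.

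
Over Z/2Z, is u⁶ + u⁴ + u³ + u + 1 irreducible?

Write g(u) = u⁶ + u⁴ + u³ + u + 1.
Check for roots in Z/2Z: g(0) = 1; g(1) = 1.
No roots, so no linear factors.
Monic irreducibles of degree 2 over GF(2): u² + u + 1.
None of them divide g (all give nonzero remainder).
Monic irreducibles of degree 3 over GF(2): u³ + u + 1, u³ + u² + 1.
None of them divide g (all give nonzero remainder).
No irreducible factor of degree ≤ 3 exists, so g is irreducible over GF(2).

Yes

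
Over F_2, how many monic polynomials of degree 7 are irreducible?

By the necklace-counting formula, N_2(7) = (1/7) Σ_{d|7} μ(7/d)·2^d.
Divisors of 7: 1, 7; μ(7/d) for each: -1, 1.
Σ = − 2^1 + 2^7 = 126.
N = 126/7 = 18.

18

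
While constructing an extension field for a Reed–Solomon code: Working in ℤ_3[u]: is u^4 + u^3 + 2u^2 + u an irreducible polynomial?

No

Write P(u) = u^4 + u^3 + 2u^2 + u.
Check for roots in ℤ_3: P(0) = 0 → root; P(1) = 2; P(2) = 1.
P(0) = 0, so (u) divides P(u); P is reducible.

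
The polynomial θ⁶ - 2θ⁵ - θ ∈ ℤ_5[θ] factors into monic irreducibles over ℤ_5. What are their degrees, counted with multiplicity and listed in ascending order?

1, 1, 4

Write h(θ) = θ⁶ - 2θ⁵ - θ.
Roots in ℤ_5: h(0) = 0 → root; h(1) = 3; h(2) = 3; h(3) = 0 → root; h(4) = 4.
Linear factors from roots: (θ), (θ + 2).
Complete factorization: h(θ) = (θ)·(θ + 2)·(θ⁴ + θ³ - 2θ² - θ + 2).
Factor degrees with multiplicity: 1 + 1 + 4 = 6.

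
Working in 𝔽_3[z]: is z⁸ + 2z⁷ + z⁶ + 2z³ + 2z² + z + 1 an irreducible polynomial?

No

Write f(z) = z⁸ + 2z⁷ + z⁶ + 2z³ + 2z² + z + 1.
Check for roots in 𝔽_3: f(0) = 1; f(1) = 1; f(2) = 0 → root.
f(2) = 0, so (z − 2) divides f(z); f is reducible.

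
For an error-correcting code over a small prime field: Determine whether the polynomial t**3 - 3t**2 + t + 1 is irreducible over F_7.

No

Write P(t) = t**3 - 3t**2 + t + 1.
Check for roots in F_7: P(0) = 1; P(1) = 0 → root; P(2) = 6; P(3) = 4; P(4) = 0 → root; P(5) = 0 → root; P(6) = 3.
P(1) = 0, so (t − 1) divides P(t); P is reducible.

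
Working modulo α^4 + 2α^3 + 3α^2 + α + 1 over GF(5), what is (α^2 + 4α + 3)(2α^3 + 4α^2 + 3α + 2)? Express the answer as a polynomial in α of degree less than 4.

Multiply in GF(5)[α]: (α^2 + 4α + 3)·(2α^3 + 4α^2 + 3α + 2) = 2α^5 + 2α^4 + α^2 + 2α + 1.
Reduce using α^4 ≡ 3α^3 + 2α^2 + 4α + 4 (mod α^4 + 2α^3 + 3α^2 + α + 1).
Reduced: 3α^3 + 2α + 3.

3α^3 + 2α + 3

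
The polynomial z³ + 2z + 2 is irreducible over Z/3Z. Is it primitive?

No

Write f(z) = z³ + 2z + 2.
|GF(3^3)^×| = 3^3 − 1 = 26. Prime factorization: 26 = 2·13.
f is primitive ⇔ z has order 26 in GF(3)[z]/(f), i.e. z^(26/q) ≠ 1 for each prime q | 26.
z^(13) mod f = 1
z^(2) mod f = z².
Since z^(13) = 1, the order of z divides 13 < 26; not primitive.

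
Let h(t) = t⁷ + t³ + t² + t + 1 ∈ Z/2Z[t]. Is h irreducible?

Yes

Check for roots in Z/2Z: h(0) = 1; h(1) = 1.
No roots, so no linear factors.
Monic irreducibles of degree 2 over GF(2): t² + t + 1.
None of them divide h (all give nonzero remainder).
Monic irreducibles of degree 3 over GF(2): t³ + t + 1, t³ + t² + 1.
None of them divide h (all give nonzero remainder).
No irreducible factor of degree ≤ 3 exists, so h is irreducible over GF(2).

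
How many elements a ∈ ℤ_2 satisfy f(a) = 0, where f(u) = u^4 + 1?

Evaluate at each of the 2 elements of ℤ_2:
f(0) = 1; f(1) = 0 → root.
Roots: {1}.

1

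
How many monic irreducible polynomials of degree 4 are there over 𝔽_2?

3

By the necklace-counting formula, N_2(4) = (1/4) Σ_{d|4} μ(4/d)·2^d.
Divisors of 4: 1, 2, 4; μ(4/d) for each: 0, -1, 1.
Σ = − 2^2 + 2^4 = 12.
N = 12/4 = 3.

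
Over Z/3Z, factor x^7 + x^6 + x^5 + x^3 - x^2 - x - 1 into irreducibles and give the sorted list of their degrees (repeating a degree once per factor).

Write f(x) = x^7 + x^6 + x^5 + x^3 - x^2 - x - 1.
Roots in Z/3Z: f(0) = 2; f(1) = 1; f(2) = 0 → root.
Linear factors from roots: (x + 1).
Complete factorization: f(x) = (x + 1)·(x^2 + x - 1)·(x^4 - x^3 + x + 1).
Factor degrees with multiplicity: 1 + 2 + 4 = 7.

1, 2, 4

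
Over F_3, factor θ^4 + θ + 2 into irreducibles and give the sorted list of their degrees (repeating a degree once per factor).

4

Write f(θ) = θ^4 + θ + 2.
Roots in F_3: f(0) = 2; f(1) = 1; f(2) = 2.
Complete factorization: f(θ) = (θ^4 + θ + 2).
Factor degrees with multiplicity: 4 = 4.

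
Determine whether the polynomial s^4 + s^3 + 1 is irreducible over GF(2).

Write P(s) = s^4 + s^3 + 1.
Check for roots in GF(2): P(0) = 1; P(1) = 1.
No roots, so no linear factors.
Monic irreducibles of degree 2 over GF(2): s^2 + s + 1.
None of them divide P (all give nonzero remainder).
No irreducible factor of degree ≤ 2 exists, so P is irreducible over GF(2).

Yes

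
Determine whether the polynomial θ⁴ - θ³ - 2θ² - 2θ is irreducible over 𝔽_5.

No

Write P(θ) = θ⁴ - θ³ - 2θ² - 2θ.
Check for roots in 𝔽_5: P(0) = 0 → root; P(1) = 1; P(2) = 1; P(3) = 0 → root; P(4) = 2.
P(0) = 0, so (θ) divides P(θ); P is reducible.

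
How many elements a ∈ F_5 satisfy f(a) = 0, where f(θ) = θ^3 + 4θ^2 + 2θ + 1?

Evaluate at each of the 5 elements of F_5:
f(0) = 1; f(1) = 3; f(2) = 4; f(3) = 0 → root; f(4) = 2.
Roots: {3}.

1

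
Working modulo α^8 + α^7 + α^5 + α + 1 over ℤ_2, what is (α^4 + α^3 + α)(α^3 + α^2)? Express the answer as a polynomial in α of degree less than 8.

Multiply in ℤ_2[α]: (α^4 + α^3 + α)·(α^3 + α^2) = α^7 + α^5 + α^4 + α^3.
Reduced: α^7 + α^5 + α^4 + α^3.

α^7 + α^5 + α^4 + α^3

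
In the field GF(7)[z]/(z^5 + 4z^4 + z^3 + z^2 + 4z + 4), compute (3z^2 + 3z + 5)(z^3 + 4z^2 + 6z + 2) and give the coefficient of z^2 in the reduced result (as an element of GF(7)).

6

Multiply in GF(7)[z]: (3z^2 + 3z + 5)·(z^3 + 4z^2 + 6z + 2) = 3z^5 + z^4 + 2z^2 + z + 3.
Reduce using z^5 ≡ 3z^4 + 6z^3 + 6z^2 + 3z + 3 (mod z^5 + 4z^4 + z^3 + z^2 + 4z + 4).
Reduced: 3z^4 + 4z^3 + 6z^2 + 3z + 5.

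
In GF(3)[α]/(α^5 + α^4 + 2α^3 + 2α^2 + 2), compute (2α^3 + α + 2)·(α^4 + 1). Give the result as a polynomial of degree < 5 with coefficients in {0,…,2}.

2α^3 + α^2 + 2α + 1

Multiply in GF(3)[α]: (2α^3 + α + 2)·(α^4 + 1) = 2α^7 + α^5 + 2α^4 + 2α^3 + α + 2.
Reduce using α^5 ≡ 2α^4 + α^3 + α^2 + 1 (mod α^5 + α^4 + 2α^3 + 2α^2 + 2).
Reduced: 2α^3 + α^2 + 2α + 1.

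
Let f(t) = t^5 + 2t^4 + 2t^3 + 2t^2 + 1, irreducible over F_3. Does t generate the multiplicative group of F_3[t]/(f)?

|GF(3^5)^×| = 3^5 − 1 = 242. Prime factorization: 242 = 2·11^2.
f is primitive ⇔ t has order 242 in GF(3)[t]/(f), i.e. t^(242/q) ≠ 1 for each prime q | 242.
t^(121) mod f = 2.
t^(22) mod f = 1
Since t^(22) = 1, the order of t divides 22 < 242; not primitive.

No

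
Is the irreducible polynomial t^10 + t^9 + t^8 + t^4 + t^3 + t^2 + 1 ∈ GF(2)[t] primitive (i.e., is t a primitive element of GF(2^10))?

Write f(t) = t^10 + t^9 + t^8 + t^4 + t^3 + t^2 + 1.
|GF(2^10)^×| = 2^10 − 1 = 1023. Prime factorization: 1023 = 3·11·31.
f is primitive ⇔ t has order 1023 in GF(2)[t]/(f), i.e. t^(1023/q) ≠ 1 for each prime q | 1023.
t^(341) mod f = t^8 + t^6 + t^5 + t^3 + t.
t^(93) mod f = t^8 + t^5 + t^2 + 1.
t^(33) mod f = t^2 + t.
None equal 1, so t has full order 1023; f is primitive.

Yes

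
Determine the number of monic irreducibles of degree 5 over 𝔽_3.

48

By the necklace-counting formula, N_3(5) = (1/5) Σ_{d|5} μ(5/d)·3^d.
Divisors of 5: 1, 5; μ(5/d) for each: -1, 1.
Σ = − 3^1 + 3^5 = 240.
N = 240/5 = 48.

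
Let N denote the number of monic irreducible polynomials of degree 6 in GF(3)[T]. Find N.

The number of monic irreducibles of degree 6 over GF(3) is (1/6)·Σ_{d∣6} μ(6/d) 3^d.
Divisors of 6: 1, 2, 3, 6; μ(6/d) for each: 1, -1, -1, 1.
Σ = 3^1 − 3^2 − 3^3 + 3^6 = 696.
N = 696/6 = 116.

116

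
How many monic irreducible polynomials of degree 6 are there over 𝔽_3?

The number of monic irreducibles of degree 6 over GF(3) is (1/6)·Σ_{d∣6} μ(6/d) 3^d.
Divisors of 6: 1, 2, 3, 6; μ(6/d) for each: 1, -1, -1, 1.
Σ = 3^1 − 3^2 − 3^3 + 3^6 = 696.
N = 696/6 = 116.

116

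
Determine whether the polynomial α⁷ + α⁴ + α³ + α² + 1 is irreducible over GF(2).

Yes

Write m(α) = α⁷ + α⁴ + α³ + α² + 1.
Check for roots in GF(2): m(0) = 1; m(1) = 1.
No roots, so no linear factors.
Monic irreducibles of degree 2 over GF(2): α² + α + 1.
None of them divide m (all give nonzero remainder).
Monic irreducibles of degree 3 over GF(2): α³ + α + 1, α³ + α² + 1.
None of them divide m (all give nonzero remainder).
No irreducible factor of degree ≤ 3 exists, so m is irreducible over GF(2).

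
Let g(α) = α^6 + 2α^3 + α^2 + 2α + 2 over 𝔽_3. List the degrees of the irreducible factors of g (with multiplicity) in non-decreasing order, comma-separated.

Roots in 𝔽_3: g(0) = 2; g(1) = 2; g(2) = 0 → root.
Linear factors from roots: (α + 1).
Complete factorization: g(α) = (α + 1)^2·(α^2 + 1)·(α^2 + α + 2).
Factor degrees with multiplicity: 1 + 1 + 2 + 2 = 6.

1, 1, 2, 2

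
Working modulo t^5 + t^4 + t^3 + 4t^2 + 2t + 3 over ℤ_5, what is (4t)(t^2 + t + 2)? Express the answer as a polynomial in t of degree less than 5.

4t^3 + 4t^2 + 3t

Multiply in ℤ_5[t]: (4t)·(t^2 + t + 2) = 4t^3 + 4t^2 + 3t.
Reduced: 4t^3 + 4t^2 + 3t.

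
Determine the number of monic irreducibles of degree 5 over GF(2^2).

x^(4^5) − x is the product of all monic irreducibles of degree dividing 5; Möbius inversion gives N = (1/5) Σ μ(5/d)·4^d.
Divisors of 5: 1, 5; μ(5/d) for each: -1, 1.
Σ = − 4^1 + 4^5 = 1020.
N = 1020/5 = 204.

204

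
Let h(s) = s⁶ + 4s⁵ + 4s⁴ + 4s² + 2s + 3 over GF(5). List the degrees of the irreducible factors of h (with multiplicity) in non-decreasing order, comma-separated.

Roots in GF(5): h(0) = 3; h(1) = 3; h(2) = 4; h(3) = 0 → root; h(4) = 1.
Linear factors from roots: (s + 2).
Complete factorization: h(s) = (s + 2)·(s² + 3s + 3)·(s³ + 4s² + 3).
Factor degrees with multiplicity: 1 + 2 + 3 = 6.

1, 2, 3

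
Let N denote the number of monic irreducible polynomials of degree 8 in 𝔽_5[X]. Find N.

By the necklace-counting formula, N_5(8) = (1/8) Σ_{d|8} μ(8/d)·5^d.
Divisors of 8: 1, 2, 4, 8; μ(8/d) for each: 0, 0, -1, 1.
Σ = − 5^4 + 5^8 = 390000.
N = 390000/8 = 48750.

48750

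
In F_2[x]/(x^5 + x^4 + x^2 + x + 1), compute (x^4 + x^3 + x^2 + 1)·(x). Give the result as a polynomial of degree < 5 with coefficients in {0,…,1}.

Multiply in F_2[x]: (x^4 + x^3 + x^2 + 1)·(x) = x^5 + x^4 + x^3 + x.
Reduce using x^5 ≡ x^4 + x^2 + x + 1 (mod x^5 + x^4 + x^2 + x + 1).
Reduced: x^3 + x^2 + 1.

x^3 + x^2 + 1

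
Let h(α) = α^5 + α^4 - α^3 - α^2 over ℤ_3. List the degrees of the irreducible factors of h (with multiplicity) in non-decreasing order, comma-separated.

Roots in ℤ_3: h(0) = 0 → root; h(1) = 0 → root; h(2) = 0 → root.
Linear factors from roots: (α), (α - 1), (α + 1).
Complete factorization: h(α) = (α - 1)·(α)^2·(α + 1)^2.
Factor degrees with multiplicity: 1 + 1 + 1 + 1 + 1 = 5.

1, 1, 1, 1, 1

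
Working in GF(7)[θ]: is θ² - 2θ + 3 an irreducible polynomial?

Write f(θ) = θ² - 2θ + 3.
Check for roots in GF(7): f(0) = 3; f(1) = 2; f(2) = 3; f(3) = 6; f(4) = 4; f(5) = 4; f(6) = 6.
No roots. A degree-2 polynomial over a field with no linear factor is irreducible.

Yes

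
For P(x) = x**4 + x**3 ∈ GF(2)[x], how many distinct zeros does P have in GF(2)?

2

Evaluate at each of the 2 elements of GF(2):
P(0) = 0 → root; P(1) = 0 → root.
Roots: {0, 1}.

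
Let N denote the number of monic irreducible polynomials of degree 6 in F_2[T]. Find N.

By the necklace-counting formula, N_2(6) = (1/6) Σ_{d|6} μ(6/d)·2^d.
Divisors of 6: 1, 2, 3, 6; μ(6/d) for each: 1, -1, -1, 1.
Σ = 2^1 − 2^2 − 2^3 + 2^6 = 54.
N = 54/6 = 9.

9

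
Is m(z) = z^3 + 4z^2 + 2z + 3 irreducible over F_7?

No

Check for roots in F_7: m(0) = 3; m(1) = 3; m(2) = 3; m(3) = 2; m(4) = 6; m(5) = 0 → root; m(6) = 4.
m(5) = 0, so (z − 5) divides m(z); m is reducible.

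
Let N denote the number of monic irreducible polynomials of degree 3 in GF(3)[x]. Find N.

8

Gauss's count: N_{3}(3) = (1/3) Σ_{d|3} μ(3/d)·3^d.
Divisors of 3: 1, 3; μ(3/d) for each: -1, 1.
Σ = − 3^1 + 3^3 = 24.
N = 24/3 = 8.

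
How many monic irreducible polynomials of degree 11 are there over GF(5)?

x^(5^11) − x is the product of all monic irreducibles of degree dividing 11; Möbius inversion gives N = (1/11) Σ μ(11/d)·5^d.
Divisors of 11: 1, 11; μ(11/d) for each: -1, 1.
Σ = − 5^1 + 5^11 = 48828120.
N = 48828120/11 = 4438920.

4438920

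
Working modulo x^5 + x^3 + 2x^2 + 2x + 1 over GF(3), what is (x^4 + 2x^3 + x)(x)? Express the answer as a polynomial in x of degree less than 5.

2x^4 + 2x^3 + 2x^2 + x + 2

Multiply in GF(3)[x]: (x^4 + 2x^3 + x)·(x) = x^5 + 2x^4 + x^2.
Reduce using x^5 ≡ 2x^3 + x^2 + x + 2 (mod x^5 + x^3 + 2x^2 + 2x + 1).
Reduced: 2x^4 + 2x^3 + 2x^2 + x + 2.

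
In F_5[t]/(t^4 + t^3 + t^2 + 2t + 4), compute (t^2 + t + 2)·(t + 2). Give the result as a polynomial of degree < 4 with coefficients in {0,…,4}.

t^3 + 3t^2 + 4t + 4

Multiply in F_5[t]: (t^2 + t + 2)·(t + 2) = t^3 + 3t^2 + 4t + 4.
Reduced: t^3 + 3t^2 + 4t + 4.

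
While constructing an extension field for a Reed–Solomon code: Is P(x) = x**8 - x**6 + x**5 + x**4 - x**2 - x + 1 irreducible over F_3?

Check for roots in F_3: P(0) = 1; P(1) = 1; P(2) = 1.
No roots, so no linear factors.
Monic irreducibles of degree 2 over GF(3): x**2 + 1, x**2 + x - 1, x**2 - x - 1.
None of them divide P (all give nonzero remainder).
Degree-3 irreducible divisors: test the 8 monic irreducibles of degree 3 over GF(3).
None of them divide P (all give nonzero remainder).
Degree-4 irreducible divisors: test the 18 monic irreducibles of degree 4 over GF(3).
None of them divide P (all give nonzero remainder).
No irreducible factor of degree ≤ 4 exists, so P is irreducible over GF(3).

Yes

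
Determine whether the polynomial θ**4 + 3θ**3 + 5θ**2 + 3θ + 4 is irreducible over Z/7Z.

No

Write P(θ) = θ**4 + 3θ**3 + 5θ**2 + 3θ + 4.
Check for roots in Z/7Z: P(0) = 4; P(1) = 2; P(2) = 0 → root; P(3) = 3; P(4) = 5; P(5) = 3; P(6) = 4.
P(2) = 0, so (θ − 2) divides P(θ); P is reducible.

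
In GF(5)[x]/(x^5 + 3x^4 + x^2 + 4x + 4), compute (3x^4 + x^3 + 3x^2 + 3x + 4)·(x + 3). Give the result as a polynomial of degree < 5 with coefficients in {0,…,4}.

Multiply in GF(5)[x]: (3x^4 + x^3 + 3x^2 + 3x + 4)·(x + 3) = 3x^5 + x^3 + 2x^2 + 3x + 2.
Reduce using x^5 ≡ 2x^4 + 4x^2 + x + 1 (mod x^5 + 3x^4 + x^2 + 4x + 4).
Reduced: x^4 + x^3 + 4x^2 + x.

x^4 + x^3 + 4x^2 + x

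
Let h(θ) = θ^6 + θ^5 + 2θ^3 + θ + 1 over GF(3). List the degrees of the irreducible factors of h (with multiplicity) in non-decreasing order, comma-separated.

Roots in GF(3): h(0) = 1; h(1) = 0 → root; h(2) = 1.
Linear factors from roots: (θ + 2).
Complete factorization: h(θ) = (θ + 2)^2·(θ^2 + 1)^2.
Factor degrees with multiplicity: 1 + 1 + 2 + 2 = 6.

1, 1, 2, 2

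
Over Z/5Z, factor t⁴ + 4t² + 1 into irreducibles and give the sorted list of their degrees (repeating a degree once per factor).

2, 2

Write h(t) = t⁴ + 4t² + 1.
Roots in Z/5Z: h(0) = 1; h(1) = 1; h(2) = 3; h(3) = 3; h(4) = 1.
Complete factorization: h(t) = (t² + 2t + 4)·(t² + 3t + 4).
Factor degrees with multiplicity: 2 + 2 = 4.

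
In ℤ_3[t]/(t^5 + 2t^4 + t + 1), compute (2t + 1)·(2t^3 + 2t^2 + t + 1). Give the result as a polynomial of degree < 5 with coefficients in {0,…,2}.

Multiply in ℤ_3[t]: (2t + 1)·(2t^3 + 2t^2 + t + 1) = t^4 + t^2 + 1.
Reduced: t^4 + t^2 + 1.

t^4 + t^2 + 1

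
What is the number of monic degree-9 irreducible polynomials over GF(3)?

x^(3^9) − x is the product of all monic irreducibles of degree dividing 9; Möbius inversion gives N = (1/9) Σ μ(9/d)·3^d.
Divisors of 9: 1, 3, 9; μ(9/d) for each: 0, -1, 1.
Σ = − 3^3 + 3^9 = 19656.
N = 19656/9 = 2184.

2184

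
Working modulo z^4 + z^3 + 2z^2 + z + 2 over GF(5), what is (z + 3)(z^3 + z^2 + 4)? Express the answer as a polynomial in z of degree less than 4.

3z^3 + z^2 + 3z

Multiply in GF(5)[z]: (z + 3)·(z^3 + z^2 + 4) = z^4 + 4z^3 + 3z^2 + 4z + 2.
Reduce using z^4 ≡ 4z^3 + 3z^2 + 4z + 3 (mod z^4 + z^3 + 2z^2 + z + 2).
Reduced: 3z^3 + z^2 + 3z.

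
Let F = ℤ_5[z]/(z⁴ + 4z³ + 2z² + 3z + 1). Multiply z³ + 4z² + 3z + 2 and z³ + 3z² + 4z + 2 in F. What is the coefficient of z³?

Multiply in ℤ_5[z]: (z³ + 4z² + 3z + 2)·(z³ + 3z² + 4z + 2) = z⁶ + 2z⁵ + 4z⁴ + 4z³ + z² + 4z + 4.
Reduce using z⁴ ≡ z³ + 3z² + 2z + 4 (mod z⁴ + 4z³ + 2z² + 3z + 1).
Reduced: z² + z + 4.

0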